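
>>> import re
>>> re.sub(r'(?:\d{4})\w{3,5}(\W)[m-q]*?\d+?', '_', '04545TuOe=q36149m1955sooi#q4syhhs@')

The `?` after the quantifier makes it lazy — it takes as little as possible before letting the rest of the pattern try.
Every occurrence is swapped for '_'.

'_6149m_syhhs@'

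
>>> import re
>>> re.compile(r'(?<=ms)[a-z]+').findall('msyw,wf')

Because the assertion is zero-width, the text it checks is not consumed and won't appear in the result.
No capturing groups, so `findall` returns the 1 full match string.

['yw']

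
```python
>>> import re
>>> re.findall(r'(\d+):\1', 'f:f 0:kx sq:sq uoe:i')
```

After group 1 captures some text, `\1` only succeeds where that same text appears again.
With a single group, `findall` returns only what that group captured — 0 items.
Nothing in the string satisfies the pattern, so the list is empty.

[]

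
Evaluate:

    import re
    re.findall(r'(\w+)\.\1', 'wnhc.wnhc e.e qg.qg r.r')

The backreference `\1` re-matches whatever the first group consumed, character for character.
Scanning left to right: at [0:9] match 'wnhc.wnhc', group 1 = 'wnhc'; at [10:13] match 'e.e', group 1 = 'e'; at [14:19] match 'qg.qg', group 1 = 'qg'; at [20:23] match 'r.r', group 1 = 'r'.
Because there's exactly one group, `findall` drops the full match and keeps group 1 from each hit.

['wnhc', 'e', 'qg', 'r']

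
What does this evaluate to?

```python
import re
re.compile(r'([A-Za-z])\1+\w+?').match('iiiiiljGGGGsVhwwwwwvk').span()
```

(0, 6)

`match` is anchored at position 0; if the pattern doesn't fit there, it returns None.
The match spans [0:6] → 'iiiiil'.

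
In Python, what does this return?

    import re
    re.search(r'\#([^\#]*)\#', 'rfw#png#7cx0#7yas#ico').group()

'#png#'

`re.search` tries every starting position until one works.
The match spans [3:8] → '#png#'.
Captured: group 1 = 'png'.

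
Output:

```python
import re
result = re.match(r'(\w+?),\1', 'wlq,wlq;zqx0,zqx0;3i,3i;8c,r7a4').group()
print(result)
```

wlq,wlq

`match` is anchored at position 0; if the pattern doesn't fit there, it returns None.
The match spans [0:7] → 'wlq,wlq'.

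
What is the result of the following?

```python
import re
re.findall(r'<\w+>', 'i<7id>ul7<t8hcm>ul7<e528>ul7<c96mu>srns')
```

Walking the string: at [1:6] → '<7id>'; at [9:16] → '<t8hcm>'; at [19:25] → '<e528>'; at [28:35] → '<c96mu>'.
No capturing groups, so `findall` returns the 4 full match strings.

['<7id>', '<t8hcm>', '<e528>', '<c96mu>']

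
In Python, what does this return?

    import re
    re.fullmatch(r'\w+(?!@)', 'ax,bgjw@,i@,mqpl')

None

`re.fullmatch` is like wrapping the pattern in `^…$` (in single-line mode).
Here the string isn't matched end-to-end, so the call returns None.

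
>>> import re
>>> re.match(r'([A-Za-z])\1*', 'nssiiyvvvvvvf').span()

`\1` has to match the exact text group 1 already captured.
`re.match` only tries the pattern at the start of the string.
The match spans [0:1] → 'n'.
Captured: group 1 = 'n'.

(0, 1)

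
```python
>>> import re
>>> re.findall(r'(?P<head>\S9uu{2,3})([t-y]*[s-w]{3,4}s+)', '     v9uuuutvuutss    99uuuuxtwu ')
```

[('v9uuuu', 'tvuutss')]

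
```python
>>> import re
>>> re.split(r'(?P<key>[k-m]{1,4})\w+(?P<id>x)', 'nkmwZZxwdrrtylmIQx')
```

The pattern matches 1 to 4 of a character in [k-m] (captured as 'key'); then one or more of a word character; then a literal 'x' (captured as 'id').
Matches to split on: at [1:18] → 'kmwZZxwdrrtylmIQx'.
With a capturing group present, the delimiter's captured portion is kept in the result list.

['n', 'km', 'x', '']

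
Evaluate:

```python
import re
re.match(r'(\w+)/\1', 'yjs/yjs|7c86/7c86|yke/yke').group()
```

`match` is anchored at position 0; if the pattern doesn't fit there, it returns None.
The match spans [0:7] → 'yjs/yjs'.

'yjs/yjs'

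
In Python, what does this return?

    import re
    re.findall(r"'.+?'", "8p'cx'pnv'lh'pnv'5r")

Because the quantifier is non-greedy, it stops expanding at the earliest point where the rest of the pattern can succeed.
Walking the string: at [2:6] → "'cx'"; at [9:13] → "'lh'".
Since nothing is captured, `findall` lists the 2 matched substrings directly.

["'cx'", "'lh'"]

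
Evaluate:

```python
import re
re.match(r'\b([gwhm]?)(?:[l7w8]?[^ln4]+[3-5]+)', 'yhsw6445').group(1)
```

''

The match spans [0:8] → 'yhsw6445'.
Captured: group 1 = ''.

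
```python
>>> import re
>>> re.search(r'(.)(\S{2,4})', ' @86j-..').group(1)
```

' '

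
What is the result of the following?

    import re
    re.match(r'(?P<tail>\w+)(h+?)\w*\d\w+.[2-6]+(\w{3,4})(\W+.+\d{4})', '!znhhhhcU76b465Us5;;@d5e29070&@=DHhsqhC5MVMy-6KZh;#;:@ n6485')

`re.match` won't scan ahead — the pattern has to work from the very first character.
Here the string doesn't start with a match, so the call returns None.

None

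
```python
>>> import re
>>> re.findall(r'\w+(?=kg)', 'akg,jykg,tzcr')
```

The `(?=…)`/`(?<=…)` assertion just peeks at neighbouring text; it doesn't advance the match position.
Scanning left to right: at [0:1] → 'a'; at [4:6] → 'jy'.
Since nothing is captured, `findall` lists the 2 matched substrings directly.

['a', 'jy']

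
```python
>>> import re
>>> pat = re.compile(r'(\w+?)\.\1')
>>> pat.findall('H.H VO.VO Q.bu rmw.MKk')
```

The backreference `\1` re-matches whatever the first group consumed, character for character.
Walking the string: at [0:3] match 'H.H', group 1 = 'H'; at [4:9] match 'VO.VO', group 1 = 'VO'.
With a single group, `findall` returns only what that group captured — 2 items.

['H', 'VO']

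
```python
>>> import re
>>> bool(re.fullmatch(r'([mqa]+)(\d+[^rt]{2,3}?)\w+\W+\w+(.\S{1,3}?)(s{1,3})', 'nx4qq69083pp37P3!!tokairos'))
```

False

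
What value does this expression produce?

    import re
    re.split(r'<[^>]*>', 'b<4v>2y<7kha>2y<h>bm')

Each match becomes a cut point; 4 segments remain.

['b', '2y', '2y', 'bm']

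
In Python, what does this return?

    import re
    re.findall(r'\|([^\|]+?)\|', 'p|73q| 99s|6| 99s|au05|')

Matches: at [1:6] match '|73q|', group 1 = '73q'; at [10:13] match '|6|', group 1 = '6'; at [17:23] match '|au05|', group 1 = 'au05'.
With a single group, `findall` returns only what that group captured — 3 items.

['73q', '6', 'au05']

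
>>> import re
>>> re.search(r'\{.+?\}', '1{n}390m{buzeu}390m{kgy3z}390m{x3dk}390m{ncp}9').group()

A `+?`/`*?`/`{m,n}?` starts at its minimum and grows only as far as needed for what follows to match.
The match spans [1:4] → '{n}'.

'{n}'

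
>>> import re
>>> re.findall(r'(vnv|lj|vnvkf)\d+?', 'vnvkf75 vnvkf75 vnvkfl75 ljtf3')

Walking the string: at [0:6] match 'vnvkf7', group 1 = 'vnvkf'; at [8:14] match 'vnvkf7', group 1 = 'vnvkf'.
`findall` collects group 1 from each match (2 total).

['vnvkf', 'vnvkf']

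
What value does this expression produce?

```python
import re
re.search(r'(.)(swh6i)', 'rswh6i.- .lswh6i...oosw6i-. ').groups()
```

This matches any character (captured); then the literal 'sw', then the literal 'h6i' (captured).
`re.search` scans for the first position where the pattern succeeds.
The match spans [0:6] → 'rswh6i'.
Captured: group 1 = 'r', group 2 = 'swh6i'.

('r', 'swh6i')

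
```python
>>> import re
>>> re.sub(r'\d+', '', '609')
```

This matches one or more of a digit.
Matches: at [0:3] → '609'.
`sub` substitutes '' at each match site.

''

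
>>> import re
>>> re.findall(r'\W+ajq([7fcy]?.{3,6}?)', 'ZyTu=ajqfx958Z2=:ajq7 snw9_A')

The pattern matches one or more of a non-word character; then the literal 'a', then the literal 'jq'; then optionally one of [7fcy], then 3 to 6 of any character (lazy) (captured).
With a single group, `findall` returns only what that group captured — 2 items.

['fx95', '7 sn']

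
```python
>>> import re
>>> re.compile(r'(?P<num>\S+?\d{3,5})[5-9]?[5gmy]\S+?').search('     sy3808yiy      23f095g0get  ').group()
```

'sy3808yi'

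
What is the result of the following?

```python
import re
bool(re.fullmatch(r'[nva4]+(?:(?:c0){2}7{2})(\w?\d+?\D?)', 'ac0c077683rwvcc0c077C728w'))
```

The pattern matches one or more of one of [nva4]; then the literal 'c0' repeated 2 times, then exactly 2 of the literal '7' (non-capturing group); then optionally a word character, then one or more of a digit (lazy), then optionally a non-digit (captured).
`re.fullmatch` is like wrapping the pattern in `^…$` (in single-line mode).
Here there's no way to consume every character, so the call returns None, and `bool(None)` is False.

False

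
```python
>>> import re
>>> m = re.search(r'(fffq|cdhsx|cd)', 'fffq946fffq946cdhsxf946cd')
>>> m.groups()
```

('fffq',)

`search` walks the string left to right and returns the first match it finds.
The match spans [0:4] → 'fffq'.
Captured: group 1 = 'fffq'.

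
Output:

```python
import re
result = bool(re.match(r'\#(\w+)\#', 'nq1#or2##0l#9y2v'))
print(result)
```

False

With `match`, the pattern is implicitly anchored at the beginning.
Here position 0 doesn't satisfy it, so the call returns None, and `bool(None)` is False.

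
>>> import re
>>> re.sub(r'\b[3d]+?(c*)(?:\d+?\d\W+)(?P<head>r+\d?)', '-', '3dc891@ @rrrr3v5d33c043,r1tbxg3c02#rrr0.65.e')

'-v5d33c043,r1tbxg3c02#rrr0.65.e'

Each match is replaced by '-'.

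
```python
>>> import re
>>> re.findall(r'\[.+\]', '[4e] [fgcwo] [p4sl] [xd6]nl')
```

Scanning left to right: at [0:25] → '[4e] [fgcwo] [p4sl] [xd6]'.
No capturing groups, so `findall` returns the 1 full match string.

['[4e] [fgcwo] [p4sl] [xd6]']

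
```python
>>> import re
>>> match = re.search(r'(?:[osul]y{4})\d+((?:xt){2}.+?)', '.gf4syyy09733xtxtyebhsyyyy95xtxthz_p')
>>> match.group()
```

'syyyy95xtxth'

This matches one of [osul], then exactly 4 of the literal 'y' (non-capturing group); then one or more of a digit; then the literal 'xt' repeated 2 times, then one or more of any character (lazy) (captured).
Because the quantifier is non-greedy, it stops expanding at the earliest point where the rest of the pattern can succeed.
`search` walks the string left to right and returns the first match it finds.
The match spans [21:33] → 'syyyy95xtxth'.
Captured: group 1 = 'xtxth'.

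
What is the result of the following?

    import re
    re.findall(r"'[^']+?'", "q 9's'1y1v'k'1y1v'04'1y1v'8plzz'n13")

Since nothing is captured, `findall` lists the 4 matched substrings directly.

["'s'", "'k'", "'04'", "'8plzz'"]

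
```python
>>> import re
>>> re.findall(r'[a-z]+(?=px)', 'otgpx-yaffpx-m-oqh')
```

['otg', 'yaff']

The `(?=…)`/`(?<=…)` assertion just peeks at neighbouring text; it doesn't advance the match position.
Matches: at [0:3] → 'otg'; at [6:10] → 'yaff'.
`findall` yields the raw match text (2 of them) because the pattern has no groups.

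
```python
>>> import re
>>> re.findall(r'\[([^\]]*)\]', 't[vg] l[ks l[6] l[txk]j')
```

`findall` collects group 1 from each match (3 total).

['vg', 'ks l[6', 'txk']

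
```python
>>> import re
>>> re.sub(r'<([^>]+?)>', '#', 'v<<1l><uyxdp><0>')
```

'v###'

Matches: at [1:6] → '<<1l>'; at [6:13] → '<uyxdp>'; at [13:16] → '<0>'.
`sub` substitutes '#' at each match site.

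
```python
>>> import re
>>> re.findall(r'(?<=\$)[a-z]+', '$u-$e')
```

['u', 'e']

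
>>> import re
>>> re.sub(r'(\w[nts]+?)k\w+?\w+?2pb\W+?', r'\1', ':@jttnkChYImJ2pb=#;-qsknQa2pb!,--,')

':@jttn#;-qs,--,'

This matches a word character, then one or more of one of [nts] (lazy) (captured); then the literal 'k', then one or more of a word character (lazy); then one or more of a word character (lazy), then the literal '2pb', then one or more of a non-word character (lazy).
Matches: at [2:17] → 'jttnkChYImJ2pb='; at [20:30] → 'qsknQa2pb!'.
`\1` in the replacement pulls in group 1's text for each match.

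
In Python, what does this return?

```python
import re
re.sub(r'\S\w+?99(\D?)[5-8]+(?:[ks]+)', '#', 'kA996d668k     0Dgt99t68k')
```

'kA996d668k     #'

The pattern matches a non-whitespace character, then one or more of a word character (lazy), then the literal '99'; then optionally a non-digit (captured); then one or more of a character in [5-8]; then one or more of one of [ks] (non-capturing group).
Matches: at [15:25] → '0Dgt99t68k'.
`sub` substitutes '#' at each match site.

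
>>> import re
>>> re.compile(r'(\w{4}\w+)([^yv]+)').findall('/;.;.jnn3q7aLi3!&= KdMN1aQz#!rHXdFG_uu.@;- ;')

[('jnn3q7aLi3', '!&= KdMN1aQz#!rHXdFG_uu.@;- ;')]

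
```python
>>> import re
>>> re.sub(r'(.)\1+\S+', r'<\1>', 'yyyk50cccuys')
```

'<y>'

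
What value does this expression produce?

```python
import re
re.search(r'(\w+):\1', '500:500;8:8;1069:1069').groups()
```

The match spans [0:7] → '500:500'.
Captured: group 1 = '500'.

('500',)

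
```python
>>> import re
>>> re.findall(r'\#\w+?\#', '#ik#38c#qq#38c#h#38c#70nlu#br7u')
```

`findall` yields the raw match text (4 of them) because the pattern has no groups.

['#ik#', '#qq#', '#h#', '#70nlu#']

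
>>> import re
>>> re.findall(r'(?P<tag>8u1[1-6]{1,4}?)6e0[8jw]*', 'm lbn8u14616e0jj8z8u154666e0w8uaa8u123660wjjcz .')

`findall` collects group 1 from each match (2 total).

['8u1461', '8u15466']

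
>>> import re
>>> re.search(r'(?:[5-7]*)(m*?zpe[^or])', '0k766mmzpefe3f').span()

(2, 11)

The match spans [2:11] → '766mmzpef'.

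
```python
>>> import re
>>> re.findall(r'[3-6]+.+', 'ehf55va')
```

`findall` yields the raw match text (1 of them) because the pattern has no groups.

['55va']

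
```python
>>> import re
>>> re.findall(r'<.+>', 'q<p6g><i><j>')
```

['<p6g><i><j>']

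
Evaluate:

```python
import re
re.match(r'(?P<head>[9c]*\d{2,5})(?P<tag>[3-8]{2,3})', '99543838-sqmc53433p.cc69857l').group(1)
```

'995438'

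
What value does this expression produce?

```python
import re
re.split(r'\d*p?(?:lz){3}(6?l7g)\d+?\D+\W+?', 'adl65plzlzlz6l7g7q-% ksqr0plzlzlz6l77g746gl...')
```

Pattern: zero or more of a digit, then optionally a literal 'p', then the literal 'lz' repeated 3 times; then optionally the literal '6', then the literal 'l7g' (captured); then one or more of a digit (lazy), then one or more of a non-digit, then one or more of a non-word character (lazy).
The group in the pattern means `split` returns the separators' captures alongside the pieces.

['adl', '6l7g', 'ksqr0plzlzlz6l77g746gl...']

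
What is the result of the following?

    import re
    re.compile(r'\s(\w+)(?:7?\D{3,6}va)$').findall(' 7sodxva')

This matches whitespace; then one or more of a word character (captured); then optionally the literal '7', then 3 to 6 of a non-digit, then the literal 'va' (non-capturing group); then anchored at the end.
Walking the string: at [0:8] match ' 7sodxva', group 1 = '7s'.
With a single group, `findall` returns only what that group captured — 1 item.

['7s']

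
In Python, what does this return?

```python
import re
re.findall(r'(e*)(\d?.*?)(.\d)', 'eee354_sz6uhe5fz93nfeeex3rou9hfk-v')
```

A non-greedy quantifier consumes as few characters as it can — just enough that the remainder of the pattern still matches from where it stops; whatever follows it matches normally.
With 3 capturing groups, `findall` returns a 3-tuple per match.

[('eee', '3', '54'), ('', '_s', 'z6'), ('', 'uh', 'e5'), ('', 'f', 'z9'), ('', '3nfeee', 'x3'), ('', 'ro', 'u9')]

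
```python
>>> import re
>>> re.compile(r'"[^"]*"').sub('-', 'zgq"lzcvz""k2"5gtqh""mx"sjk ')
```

'zgq--5gtqh-mx"sjk '

Every occurrence is swapped for '-'.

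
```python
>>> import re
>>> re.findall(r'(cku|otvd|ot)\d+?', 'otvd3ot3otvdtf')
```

['otvd', 'ot']

Walking the string: at [0:5] match 'otvd3', group 1 = 'otvd'; at [5:8] match 'ot3', group 1 = 'ot'.
With a single group, `findall` returns only what that group captured — 2 items.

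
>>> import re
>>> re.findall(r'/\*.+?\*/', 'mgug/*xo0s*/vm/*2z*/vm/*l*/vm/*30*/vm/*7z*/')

With no groups in the pattern, `findall` gives back each whole match — 5 here.

['/*xo0s*/', '/*2z*/', '/*l*/', '/*30*/', '/*7z*/']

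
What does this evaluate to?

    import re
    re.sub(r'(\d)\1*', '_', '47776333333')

'____'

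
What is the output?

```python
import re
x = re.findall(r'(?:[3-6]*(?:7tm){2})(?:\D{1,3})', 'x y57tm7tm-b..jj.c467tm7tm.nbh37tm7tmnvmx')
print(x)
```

['57tm7tm-b.', '467tm7tm.nb', '37tm7tmnvm']

Pattern: zero or more of a character in [3-6], then the literal '7tm' repeated 2 times (non-capturing group); then 1 to 3 of a non-digit (non-capturing group).
Since nothing is captured, `findall` lists the 3 matched substrings directly.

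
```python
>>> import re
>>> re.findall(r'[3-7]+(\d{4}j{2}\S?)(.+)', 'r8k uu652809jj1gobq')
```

[('2809jj1', 'gobq')]

Pattern: one or more of a character in [3-7]; then exactly 4 of a digit, then exactly 2 of the literal 'j', then optionally a non-whitespace character (captured); then one or more of any character (captured).
Scanning left to right: at [6:19] match '652809jj1gobq', groups = ('2809jj1', 'gobq').
With 2 capturing groups, `findall` returns a 2-tuple per match.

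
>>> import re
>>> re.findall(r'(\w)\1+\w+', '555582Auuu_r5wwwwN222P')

['5']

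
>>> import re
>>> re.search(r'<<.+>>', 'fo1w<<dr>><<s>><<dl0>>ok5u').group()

'<<dr>><<s>><<dl0>>'

The match spans [4:22] → '<<dr>><<s>><<dl0>>'.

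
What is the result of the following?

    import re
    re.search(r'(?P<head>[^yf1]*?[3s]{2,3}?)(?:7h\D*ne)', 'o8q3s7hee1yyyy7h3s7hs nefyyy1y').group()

The match spans [14:24] → '7h3s7hs ne'.

'7h3s7hs ne'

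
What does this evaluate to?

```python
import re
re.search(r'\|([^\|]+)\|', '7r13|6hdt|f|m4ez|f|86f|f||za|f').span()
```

`re.search` tries every starting position until one works.
The match spans [4:10] → '|6hdt|'.
Captured: group 1 = '6hdt'.

(4, 10)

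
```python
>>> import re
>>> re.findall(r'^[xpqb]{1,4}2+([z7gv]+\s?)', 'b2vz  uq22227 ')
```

['vz ']

The pattern matches anchored at the start of the string; then 1 to 4 of one of [xpqb]; then one or more of a literal '2'; then one or more of one of [z7gv], then optionally whitespace (captured).
Walking the string: at [0:5] match 'b2vz ', group 1 = 'vz '.
One capturing group, so `findall` returns just the captured substring from the one match — 1 in all.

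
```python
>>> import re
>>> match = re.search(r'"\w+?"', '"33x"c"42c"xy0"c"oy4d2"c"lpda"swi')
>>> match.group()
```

'"33x"'

The match spans [0:5] → '"33x"'.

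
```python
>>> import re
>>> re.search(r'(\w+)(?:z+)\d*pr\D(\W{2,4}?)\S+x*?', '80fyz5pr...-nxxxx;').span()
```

(0, 18)

This matches one or more of a word character (captured); then one or more of a literal 'z' (non-capturing group); then zero or more of a digit, then the literal 'pr', then a non-digit; then 2 to 4 of a non-word character (lazy) (captured); then one or more of a non-whitespace character, then zero or more of the literal 'x' (lazy).
`re.search` tries every starting position until one works.
The match spans [0:18] → '80fyz5pr...-nxxxx;'.
Captured: group 1 = '80fy', group 2 = '..'.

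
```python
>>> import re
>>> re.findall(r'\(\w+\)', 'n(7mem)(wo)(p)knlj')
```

['(7mem)', '(wo)', '(p)']

Matches: at [1:7] → '(7mem)'; at [7:11] → '(wo)'; at [11:14] → '(p)'.
With no groups in the pattern, `findall` gives back each whole match — 3 here.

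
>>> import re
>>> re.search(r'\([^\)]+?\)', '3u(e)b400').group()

'(e)'

`re.search` scans for the first position where the pattern succeeds.
The match spans [2:5] → '(e)'.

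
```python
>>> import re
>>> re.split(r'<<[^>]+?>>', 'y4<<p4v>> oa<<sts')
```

['y4', ' oa<<sts']

Each match becomes a cut point; 2 segments remain.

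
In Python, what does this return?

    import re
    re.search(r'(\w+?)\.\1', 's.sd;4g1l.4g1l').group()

's.s'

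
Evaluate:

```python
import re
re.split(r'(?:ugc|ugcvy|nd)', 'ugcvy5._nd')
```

Branches in `(...|...)` are attempted left-to-right; the first branch that allows the whole pattern to succeed is taken.
Matches to split on: at [0:3] → 'ugc'; at [8:10] → 'nd'.
`split` removes every match and returns the 3 fragments in between.

['', 'vy5._', '']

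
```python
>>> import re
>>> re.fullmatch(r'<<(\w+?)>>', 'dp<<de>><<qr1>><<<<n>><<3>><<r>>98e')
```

None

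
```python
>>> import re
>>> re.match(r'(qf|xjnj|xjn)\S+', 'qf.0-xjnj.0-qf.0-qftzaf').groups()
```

('qf',)

The match spans [0:23] → 'qf.0-xjnj.0-qf.0-qftzaf'.
Captured: group 1 = 'qf'.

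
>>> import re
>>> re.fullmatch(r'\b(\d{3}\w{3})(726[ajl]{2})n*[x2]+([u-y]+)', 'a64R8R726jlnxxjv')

None

Pattern: a word boundary (`\b`, zero-width); then exactly 3 of a digit, then exactly 3 of a word character (captured); then the literal '726', then exactly 2 of one of [ajl] (captured); then zero or more of a literal 'n', then one or more of one of [x2]; then one or more of a character in [u-y] (captured).
`re.fullmatch` requires the pattern to consume the entire string.
Here the string isn't matched end-to-end, so the call returns None.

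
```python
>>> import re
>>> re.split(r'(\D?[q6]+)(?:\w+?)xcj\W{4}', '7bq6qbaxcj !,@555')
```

['7', 'bq6q', '555']

Pattern: optionally a non-digit, then one or more of one of [q6] (captured); then one or more of a word character (lazy) (non-capturing group); then the literal 'xcj', then exactly 4 of a non-word character.
`re.split` interleaves the captured-group text with the surrounding fragments.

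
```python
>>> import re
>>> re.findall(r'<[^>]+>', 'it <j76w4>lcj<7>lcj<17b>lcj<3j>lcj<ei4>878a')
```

Walking the string: at [3:10] → '<j76w4>'; at [13:16] → '<7>'; at [19:24] → '<17b>'; at [27:31] → '<3j>'; at [34:39] → '<ei4>'.
With no groups in the pattern, `findall` gives back each whole match — 5 here.

['<j76w4>', '<7>', '<17b>', '<3j>', '<ei4>']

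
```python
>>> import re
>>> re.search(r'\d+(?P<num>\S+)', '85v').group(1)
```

Pattern: one or more of a digit; then one or more of a non-whitespace character (captured as 'num').
`re.search` scans for the first position where the pattern succeeds.
The match spans [0:3] → '85v'.
Captured: group 1 = 'v'.

'v'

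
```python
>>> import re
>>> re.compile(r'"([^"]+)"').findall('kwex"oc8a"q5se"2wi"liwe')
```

['oc8a', '2wi']

With a single group, `findall` returns only what that group captured — 2 items.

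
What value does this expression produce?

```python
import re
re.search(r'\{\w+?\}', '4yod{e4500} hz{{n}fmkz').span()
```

(4, 11)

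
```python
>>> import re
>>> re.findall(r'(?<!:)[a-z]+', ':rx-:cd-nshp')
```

Because the assertion is negative and zero-width, positions next to the forbidden text are skipped.
Matches: at [2:3] → 'x'; at [6:7] → 'd'; at [8:12] → 'nshp'.
With no groups in the pattern, `findall` gives back each whole match — 3 here.

['x', 'd', 'nshp']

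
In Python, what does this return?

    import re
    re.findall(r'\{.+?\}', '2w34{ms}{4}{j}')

A non-greedy quantifier consumes as few characters as it can — just enough that the remainder of the pattern still matches from where it stops; whatever follows it matches normally.
Scanning left to right: at [4:8] → '{ms}'; at [8:11] → '{4}'; at [11:14] → '{j}'.
`findall` yields the raw match text (3 of them) because the pattern has no groups.

['{ms}', '{4}', '{j}']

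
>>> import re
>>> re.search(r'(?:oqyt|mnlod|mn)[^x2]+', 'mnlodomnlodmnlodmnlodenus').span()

(0, 25)

The match spans [0:25] → 'mnlodomnlodmnlodmnlodenus'.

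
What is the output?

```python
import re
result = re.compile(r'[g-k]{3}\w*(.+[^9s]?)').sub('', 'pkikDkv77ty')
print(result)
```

p

The pattern matches exactly 3 of a character in [g-k], then zero or more of a word character; then one or more of any character, then optionally any character except [9s] (captured).
Every occurrence is swapped for ''.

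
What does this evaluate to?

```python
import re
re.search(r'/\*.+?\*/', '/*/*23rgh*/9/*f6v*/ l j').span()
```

The `?` after the quantifier makes it lazy — it takes as little as possible before letting the rest of the pattern try.
Unlike `match`, `search` isn't anchored — it looks for the pattern anywhere in the string.
The match spans [0:11] → '/*/*23rgh*/'.

(0, 11)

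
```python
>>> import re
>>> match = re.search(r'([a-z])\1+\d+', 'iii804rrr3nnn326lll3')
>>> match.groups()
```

('i',)

The match spans [0:6] → 'iii804'.
Captured: group 1 = 'i'.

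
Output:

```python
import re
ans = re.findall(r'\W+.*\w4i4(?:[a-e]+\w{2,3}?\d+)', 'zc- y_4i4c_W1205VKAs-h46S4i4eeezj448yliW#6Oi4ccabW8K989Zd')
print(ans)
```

['- y_4i4c_W1205VKAs-h46S4i4eeezj448']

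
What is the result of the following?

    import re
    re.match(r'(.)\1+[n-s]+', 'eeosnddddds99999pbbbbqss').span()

After group 1 captures some text, `\1` only succeeds where that same text appears again.
`re.match` won't scan ahead — the pattern has to work from the very first character.
The match spans [0:5] → 'eeosn'.
Captured: group 1 = 'e'.

(0, 5)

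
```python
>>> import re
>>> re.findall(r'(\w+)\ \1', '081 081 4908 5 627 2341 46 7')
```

['081']

The backreference `\1` re-matches whatever the first group consumed, character for character.
Because there's exactly one group, `findall` drops the full match and keeps group 1 from the one hit.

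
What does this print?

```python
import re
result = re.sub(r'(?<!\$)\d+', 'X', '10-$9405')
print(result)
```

`(?!…)`/`(?<!…)` only lets a position through if the neighbouring text does NOT match; no characters are consumed.
Matches: at [0:2] → '10'; at [5:8] → '405'.
Every occurrence is swapped for 'X'.

X-$9X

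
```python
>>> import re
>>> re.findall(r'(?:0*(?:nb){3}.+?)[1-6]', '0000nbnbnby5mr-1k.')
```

Pattern: zero or more of the literal '0', then the literal 'nb' repeated 3 times, then one or more of any character (lazy) (non-capturing group); then a character in [1-6].
Since nothing is captured, `findall` lists the 1 matched substring directly.

['0000nbnbnby5']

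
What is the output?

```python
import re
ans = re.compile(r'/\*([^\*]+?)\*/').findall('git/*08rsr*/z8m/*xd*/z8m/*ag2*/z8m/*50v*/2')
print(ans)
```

['08rsr', 'xd', 'ag2', '50v']

One capturing group, so `findall` returns just the captured substring from each match — 4 in all.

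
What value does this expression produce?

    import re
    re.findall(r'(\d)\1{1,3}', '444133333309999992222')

`\1` has to match the exact text group 1 already captured.
Scanning left to right: at [0:3] match '444', group 1 = '4'; at [4:8] match '3333', group 1 = '3'; at [8:10] match '33', group 1 = '3'; at [11:15] match '9999', group 1 = '9'; at [15:17] match '99', group 1 = '9'; ….
`findall` collects group 1 from each match (6 total).

['4', '3', '3', '9', '9', '2']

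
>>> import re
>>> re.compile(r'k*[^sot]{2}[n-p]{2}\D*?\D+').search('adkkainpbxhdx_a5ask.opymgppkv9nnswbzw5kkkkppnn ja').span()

This matches zero or more of a literal 'k', then exactly 2 of any character except [sot]; then exactly 2 of a character in [n-p], then zero or more of a non-digit (lazy); then one or more of a non-digit.
Unlike `match`, `search` isn't anchored — it looks for the pattern anywhere in the string.
The match spans [2:15] → 'kkainpbxhdx_a'.

(2, 15)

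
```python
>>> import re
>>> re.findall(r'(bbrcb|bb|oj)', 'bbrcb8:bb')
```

['bbrcb', 'bb']

`|` is ordered: at each position the engine commits to the first alternative that works.
Scanning left to right: at [0:5] match 'bbrcb', group 1 = 'bbrcb'; at [7:9] match 'bb', group 1 = 'bb'.
`findall` collects group 1 from each match (2 total).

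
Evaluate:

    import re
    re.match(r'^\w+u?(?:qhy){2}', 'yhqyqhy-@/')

This matches anchored at the start of the string; then one or more of a word character; then optionally a literal 'u', then the literal 'qhy' repeated 2 times.
`re.match` won't scan ahead — the pattern has to work from the very first character.
Here the pattern fails at index 0, so the call returns None.

None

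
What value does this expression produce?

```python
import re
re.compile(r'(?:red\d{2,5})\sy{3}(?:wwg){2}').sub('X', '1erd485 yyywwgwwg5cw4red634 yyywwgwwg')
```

'1erd485 yyywwgwwg5cw4X'

The pattern matches the literal 'red', then 2 to 5 of a digit (non-capturing group); then whitespace; then exactly 3 of the literal 'y', then the literal 'wwg' repeated 2 times.
Matches: at [21:37] → 'red634 yyywwgwwg'.
Each match is replaced by 'X'.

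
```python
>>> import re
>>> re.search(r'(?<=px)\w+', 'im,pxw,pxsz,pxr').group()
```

'w'

The lookaround is zero-width — it requires the adjacent text to match without consuming it, so the asserted text isn't part of the match.
Unlike `match`, `search` isn't anchored — it looks for the pattern anywhere in the string.
The match spans [5:6] → 'w'.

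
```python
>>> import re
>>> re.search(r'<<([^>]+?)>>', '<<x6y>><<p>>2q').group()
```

'<<x6y>>'

`re.search` tries every starting position until one works.
The match spans [0:7] → '<<x6y>>'.
Captured: group 1 = 'x6y'.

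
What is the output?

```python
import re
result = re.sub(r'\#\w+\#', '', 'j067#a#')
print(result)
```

j067

`sub` substitutes '' at each match site.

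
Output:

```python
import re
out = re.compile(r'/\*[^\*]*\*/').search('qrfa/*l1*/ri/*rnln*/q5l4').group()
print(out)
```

/*l1*/

`re.search` tries every starting position until one works.
The match spans [4:10] → '/*l1*/'.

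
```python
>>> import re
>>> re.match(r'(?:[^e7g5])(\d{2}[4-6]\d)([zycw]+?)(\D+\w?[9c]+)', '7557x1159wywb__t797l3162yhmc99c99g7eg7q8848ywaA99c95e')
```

None

Pattern: any character except [e7g5] (non-capturing group); then exactly 2 of a digit, then a character in [4-6], then a digit (captured); then one or more of one of [zycw] (lazy) (captured); then one or more of a non-digit, then optionally a word character, then one or more of one of [9c] (captured).
With `match`, the pattern is implicitly anchored at the beginning.
Here the string doesn't start with a match, so the call returns None.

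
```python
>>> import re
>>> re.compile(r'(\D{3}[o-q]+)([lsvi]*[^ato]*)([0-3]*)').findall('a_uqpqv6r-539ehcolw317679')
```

Pattern: exactly 3 of a non-digit, then one or more of a character in [o-q] (captured); then zero or more of one of [lsvi], then zero or more of any character except [ato] (captured); then zero or more of a character in [0-3] (captured).
Matches: at [0:16] match 'a_uqpqv6r-539ehc', groups = ('a_uqpq', 'v6r-539ehc', '').
3 groups means the one result is a tuple of 3 captured strings — 1 here.

[('a_uqpq', 'v6r-539ehc', '')]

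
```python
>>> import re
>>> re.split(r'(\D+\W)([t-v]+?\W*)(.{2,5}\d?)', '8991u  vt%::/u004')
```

['8991', 'u  vt%::/', 'u', '004', '']

Pattern: one or more of a non-digit, then a non-word character (captured); then one or more of a character in [t-v] (lazy), then zero or more of a non-word character (captured); then 2 to 5 of any character, then optionally a digit (captured).
The group in the pattern means `split` returns the separators' captures alongside the pieces.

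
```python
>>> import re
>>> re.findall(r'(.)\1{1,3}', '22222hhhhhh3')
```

['2', 'h', 'h']

`\1` has to match the exact text group 1 already captured.
Scanning left to right: at [0:4] match '2222', group 1 = '2'; at [5:9] match 'hhhh', group 1 = 'h'; at [9:11] match 'hh', group 1 = 'h'.
One capturing group, so `findall` returns just the captured substring from each match — 3 in all.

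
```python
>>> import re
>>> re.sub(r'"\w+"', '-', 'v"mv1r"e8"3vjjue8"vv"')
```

`sub` substitutes '-' at each match site.

'v-e8-vv"'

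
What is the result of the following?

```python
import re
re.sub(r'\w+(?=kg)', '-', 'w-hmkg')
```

The `(?=…)`/`(?<=…)` assertion just peeks at neighbouring text; it doesn't advance the match position.
Every occurrence is swapped for '-'.

'w--kg'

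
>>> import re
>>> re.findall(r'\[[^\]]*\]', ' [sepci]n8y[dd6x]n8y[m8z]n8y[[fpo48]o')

['[sepci]', '[dd6x]', '[m8z]', '[[fpo48]']

Since nothing is captured, `findall` lists the 4 matched substrings directly.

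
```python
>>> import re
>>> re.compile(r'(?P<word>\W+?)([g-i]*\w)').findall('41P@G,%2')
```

2 groups means each result is a tuple of 2 captured strings — 2 here.

[('@', 'G'), (',%', '2')]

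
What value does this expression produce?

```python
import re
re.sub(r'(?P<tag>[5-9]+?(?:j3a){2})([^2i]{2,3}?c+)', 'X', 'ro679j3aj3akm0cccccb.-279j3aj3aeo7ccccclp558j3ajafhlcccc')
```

'roXb.-2Xlp558j3ajafhlcccc'

The pattern matches one or more of a character in [5-9] (lazy), then the literal 'j3a' repeated 2 times (captured as 'tag'); then 2 to 3 of any character except [2i] (lazy), then one or more of a literal 'c' (captured).
Matches: at [2:19] → '679j3aj3akm0ccccc'; at [23:39] → '79j3aj3aeo7ccccc'.
`sub` substitutes 'X' at each match site.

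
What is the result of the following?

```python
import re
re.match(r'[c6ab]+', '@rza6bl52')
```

`re.match` only tries the pattern at the start of the string.
Here the string doesn't start with a match, so the call returns None.

None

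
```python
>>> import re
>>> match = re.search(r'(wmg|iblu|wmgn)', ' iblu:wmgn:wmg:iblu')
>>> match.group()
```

'iblu'

`re.search` scans for the first position where the pattern succeeds.
The match spans [1:5] → 'iblu'.
Captured: group 1 = 'iblu'.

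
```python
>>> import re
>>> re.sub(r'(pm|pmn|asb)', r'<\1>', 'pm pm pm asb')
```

'<pm> <pm> <pm> <asb>'

Each match is replaced using the text its own group 1 captured.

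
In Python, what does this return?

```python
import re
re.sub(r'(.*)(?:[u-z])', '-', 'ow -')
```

'- -'

The pattern matches zero or more of any character (captured); then a character in [u-z] (non-capturing group).
Matches: at [0:2] → 'ow'.
`sub` substitutes '-' at each match site.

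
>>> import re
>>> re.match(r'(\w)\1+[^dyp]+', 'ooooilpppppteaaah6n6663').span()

(0, 6)

The backreference `\1` re-matches whatever the first group consumed, character for character.
With `match`, the pattern is implicitly anchored at the beginning.
The match spans [0:6] → 'ooooil'.
Captured: group 1 = 'o'.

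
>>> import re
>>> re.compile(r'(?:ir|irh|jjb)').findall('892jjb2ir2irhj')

['jjb', 'ir', 'ir']

Branches in `(...|...)` are attempted left-to-right; the first branch that allows the whole pattern to succeed is taken.
Scanning left to right: at [3:6] → 'jjb'; at [7:9] → 'ir'; at [10:12] → 'ir'.
No capturing groups, so `findall` returns the 3 full match strings.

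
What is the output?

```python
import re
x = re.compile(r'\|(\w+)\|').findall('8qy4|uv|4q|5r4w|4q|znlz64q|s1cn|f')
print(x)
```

`findall` collects group 1 from each match (3 total).

['uv', '5r4w', 'znlz64q']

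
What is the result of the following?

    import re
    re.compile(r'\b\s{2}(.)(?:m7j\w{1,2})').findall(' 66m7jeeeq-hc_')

[]

With a single group, `findall` returns only what that group captured — 0 items.
Nothing in the string satisfies the pattern, so the list is empty.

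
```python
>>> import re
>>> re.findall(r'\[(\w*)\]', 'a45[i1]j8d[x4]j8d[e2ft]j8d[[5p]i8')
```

['i1', 'x4', 'e2ft', '5p']

`findall` collects group 1 from each match (4 total).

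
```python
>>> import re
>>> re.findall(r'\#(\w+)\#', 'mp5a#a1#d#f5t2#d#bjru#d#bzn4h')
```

['a1', 'f5t2', 'bjru']

Matches: at [4:8] match '#a1#', group 1 = 'a1'; at [9:15] match '#f5t2#', group 1 = 'f5t2'; at [16:22] match '#bjru#', group 1 = 'bjru'.
One capturing group, so `findall` returns just the captured substring from each match — 3 in all.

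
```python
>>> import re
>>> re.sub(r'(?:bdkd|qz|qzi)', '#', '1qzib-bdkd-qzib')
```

'1#ib-#-#ib'

The regex engine tests alternatives in the order written; an earlier branch that matches wins even if a later one would match more.
Matches: at [1:3] → 'qz'; at [6:10] → 'bdkd'; at [11:13] → 'qz'.
`sub` substitutes '#' at each match site.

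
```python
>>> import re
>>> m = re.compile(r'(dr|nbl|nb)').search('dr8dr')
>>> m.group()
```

The match spans [0:2] → 'dr'.

'dr'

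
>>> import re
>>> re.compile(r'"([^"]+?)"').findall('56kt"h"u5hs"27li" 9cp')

Scanning left to right: at [4:7] match '"h"', group 1 = 'h'; at [11:17] match '"27li"', group 1 = '27li'.
`findall` collects group 1 from each match (2 total).

['h', '27li']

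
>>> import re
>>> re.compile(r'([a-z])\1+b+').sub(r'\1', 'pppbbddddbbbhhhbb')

'pdh'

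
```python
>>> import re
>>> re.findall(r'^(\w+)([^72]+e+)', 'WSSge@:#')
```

The pattern matches anchored at the start of the string; then one or more of a word character (captured); then one or more of any character except [72], then one or more of the literal 'e' (captured).
Walking the string: at [0:5] match 'WSSge', groups = ('WSS', 'ge').
2 groups means the one result is a tuple of 2 captured strings — 1 here.

[('WSS', 'ge')]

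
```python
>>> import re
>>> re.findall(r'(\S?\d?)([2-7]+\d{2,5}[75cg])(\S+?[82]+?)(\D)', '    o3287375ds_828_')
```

This matches optionally a non-whitespace character, then optionally a digit (captured); then one or more of a character in [2-7], then 2 to 5 of a digit, then one of [75cg] (captured); then one or more of a non-whitespace character (lazy), then one or more of one of [82] (lazy) (captured); then a non-digit (captured).
With 4 capturing groups, `findall` returns a 4-tuple per match.

[('o3', '287375', 'ds_828', '_')]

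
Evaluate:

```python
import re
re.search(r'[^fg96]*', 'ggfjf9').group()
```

The match spans [0:0] → ''.

''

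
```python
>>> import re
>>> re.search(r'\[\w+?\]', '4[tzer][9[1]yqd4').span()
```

(1, 7)

`re.search` tries every starting position until one works.
The match spans [1:7] → '[tzer]'.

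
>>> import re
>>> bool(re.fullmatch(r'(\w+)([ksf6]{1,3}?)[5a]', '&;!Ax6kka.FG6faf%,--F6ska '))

False

This matches one or more of a word character (captured); then 1 to 3 of one of [ksf6] (lazy) (captured); then one of [5a].
`re.fullmatch` requires the pattern to consume the entire string.
Here the pattern can't cover the whole string, so the call returns None, and `bool(None)` is False.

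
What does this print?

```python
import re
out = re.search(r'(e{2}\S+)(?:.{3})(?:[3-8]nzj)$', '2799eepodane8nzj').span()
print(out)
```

Pattern: exactly 2 of a literal 'e', then one or more of a non-whitespace character (captured); then exactly 3 of any character (non-capturing group); then a character in [3-8], then the literal 'nzj' (non-capturing group); then anchored at the end.
`search` walks the string left to right and returns the first match it finds.
The match spans [4:16] → 'eepodane8nzj'.
Captured: group 1 = 'eepod'.

(4, 16)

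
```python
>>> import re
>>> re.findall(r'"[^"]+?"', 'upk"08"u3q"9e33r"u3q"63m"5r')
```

Since nothing is captured, `findall` lists the 3 matched substrings directly.

['"08"', '"9e33r"', '"63m"']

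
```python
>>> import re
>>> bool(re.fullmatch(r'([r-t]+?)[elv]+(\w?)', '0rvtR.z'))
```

False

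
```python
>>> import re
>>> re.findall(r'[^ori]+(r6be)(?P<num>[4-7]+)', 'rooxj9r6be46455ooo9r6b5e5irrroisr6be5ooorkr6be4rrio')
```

[('r6be', '46455'), ('r6be', '5'), ('r6be', '4')]

The pattern matches one or more of any character except [ori]; then the literal 'r6', then the literal 'be' (captured); then one or more of a character in [4-7] (captured as 'num').
Walking the string: at [3:15] match 'xj9r6be46455', groups = ('r6be', '46455'); at [31:37] match 'sr6be5', groups = ('r6be', '5'); at [41:47] match 'kr6be4', groups = ('r6be', '4').
With 2 capturing groups, `findall` returns a 2-tuple per match.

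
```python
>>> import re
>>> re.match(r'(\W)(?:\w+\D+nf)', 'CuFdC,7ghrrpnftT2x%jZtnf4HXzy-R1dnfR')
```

None

`re.match` won't scan ahead — the pattern has to work from the very first character.
Here the pattern fails at index 0, so the call returns None.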